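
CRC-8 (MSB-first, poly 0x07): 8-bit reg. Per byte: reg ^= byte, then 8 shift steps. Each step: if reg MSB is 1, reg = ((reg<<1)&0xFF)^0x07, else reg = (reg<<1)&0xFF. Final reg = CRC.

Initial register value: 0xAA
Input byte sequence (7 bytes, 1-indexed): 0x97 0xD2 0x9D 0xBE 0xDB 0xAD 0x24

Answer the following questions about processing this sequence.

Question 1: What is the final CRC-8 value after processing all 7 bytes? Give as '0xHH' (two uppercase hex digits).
After byte 1 (0x97): reg=0xB3
After byte 2 (0xD2): reg=0x20
After byte 3 (0x9D): reg=0x3A
After byte 4 (0xBE): reg=0x95
After byte 5 (0xDB): reg=0xED
After byte 6 (0xAD): reg=0xC7
After byte 7 (0x24): reg=0xA7

Answer: 0xA7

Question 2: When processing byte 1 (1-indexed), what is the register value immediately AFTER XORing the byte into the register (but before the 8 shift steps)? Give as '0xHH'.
Answer: 0x3D

Derivation:
Register before byte 1: 0xAA
Byte 1: 0x97
0xAA XOR 0x97 = 0x3D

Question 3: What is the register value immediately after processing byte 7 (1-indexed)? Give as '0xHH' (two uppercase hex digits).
Answer: 0xA7

Derivation:
After byte 1 (0x97): reg=0xB3
After byte 2 (0xD2): reg=0x20
After byte 3 (0x9D): reg=0x3A
After byte 4 (0xBE): reg=0x95
After byte 5 (0xDB): reg=0xED
After byte 6 (0xAD): reg=0xC7
After byte 7 (0x24): reg=0xA7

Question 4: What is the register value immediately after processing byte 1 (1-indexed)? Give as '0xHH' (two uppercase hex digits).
Answer: 0xB3

Derivation:
After byte 1 (0x97): reg=0xB3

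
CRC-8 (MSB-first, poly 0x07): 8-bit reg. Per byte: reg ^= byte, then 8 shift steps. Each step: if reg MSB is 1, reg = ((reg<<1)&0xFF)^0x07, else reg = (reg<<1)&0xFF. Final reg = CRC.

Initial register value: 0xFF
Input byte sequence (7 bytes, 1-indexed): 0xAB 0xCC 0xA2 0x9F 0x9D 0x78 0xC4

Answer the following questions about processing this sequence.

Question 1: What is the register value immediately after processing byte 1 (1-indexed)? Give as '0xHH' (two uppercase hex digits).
After byte 1 (0xAB): reg=0xAB

Answer: 0xAB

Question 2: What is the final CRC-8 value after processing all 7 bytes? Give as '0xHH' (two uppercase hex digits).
Answer: 0x41

Derivation:
After byte 1 (0xAB): reg=0xAB
After byte 2 (0xCC): reg=0x32
After byte 3 (0xA2): reg=0xF9
After byte 4 (0x9F): reg=0x35
After byte 5 (0x9D): reg=0x51
After byte 6 (0x78): reg=0xDF
After byte 7 (0xC4): reg=0x41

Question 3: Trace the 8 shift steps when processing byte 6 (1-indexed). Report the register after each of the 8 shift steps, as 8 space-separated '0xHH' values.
Answer: 0x52 0xA4 0x4F 0x9E 0x3B 0x76 0xEC 0xDF

Derivation:
After byte 1 (0xAB): reg=0xAB
After byte 2 (0xCC): reg=0x32
After byte 3 (0xA2): reg=0xF9
After byte 4 (0x9F): reg=0x35
After byte 5 (0x9D): reg=0x51
Register before byte 6: 0x51
After XOR with byte 0x78: 0x29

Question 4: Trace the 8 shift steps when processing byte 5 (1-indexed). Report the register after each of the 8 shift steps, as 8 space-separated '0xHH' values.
After byte 1 (0xAB): reg=0xAB
After byte 2 (0xCC): reg=0x32
After byte 3 (0xA2): reg=0xF9
After byte 4 (0x9F): reg=0x35
Register before byte 5: 0x35
After XOR with byte 0x9D: 0xA8

Answer: 0x57 0xAE 0x5B 0xB6 0x6B 0xD6 0xAB 0x51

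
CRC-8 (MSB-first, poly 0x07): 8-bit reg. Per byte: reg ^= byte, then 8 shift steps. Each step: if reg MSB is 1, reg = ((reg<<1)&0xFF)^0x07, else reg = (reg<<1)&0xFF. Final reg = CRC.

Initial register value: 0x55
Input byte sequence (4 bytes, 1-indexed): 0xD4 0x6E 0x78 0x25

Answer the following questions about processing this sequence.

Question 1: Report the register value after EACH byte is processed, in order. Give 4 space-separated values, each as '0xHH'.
0x8E 0xAE 0x2C 0x3F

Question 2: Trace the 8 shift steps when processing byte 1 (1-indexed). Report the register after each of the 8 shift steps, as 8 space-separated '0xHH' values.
Register before byte 1: 0x55
After XOR with byte 0xD4: 0x81

Answer: 0x05 0x0A 0x14 0x28 0x50 0xA0 0x47 0x8E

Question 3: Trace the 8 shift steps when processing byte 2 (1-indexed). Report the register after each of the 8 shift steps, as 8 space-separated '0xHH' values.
After byte 1 (0xD4): reg=0x8E
Register before byte 2: 0x8E
After XOR with byte 0x6E: 0xE0

Answer: 0xC7 0x89 0x15 0x2A 0x54 0xA8 0x57 0xAE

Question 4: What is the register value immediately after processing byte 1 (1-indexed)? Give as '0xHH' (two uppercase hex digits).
After byte 1 (0xD4): reg=0x8E

Answer: 0x8E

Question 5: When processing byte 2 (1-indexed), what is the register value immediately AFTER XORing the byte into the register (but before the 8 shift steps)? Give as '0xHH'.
Register before byte 2: 0x8E
Byte 2: 0x6E
0x8E XOR 0x6E = 0xE0

Answer: 0xE0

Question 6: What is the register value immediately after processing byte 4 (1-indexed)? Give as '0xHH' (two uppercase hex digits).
Answer: 0x3F

Derivation:
After byte 1 (0xD4): reg=0x8E
After byte 2 (0x6E): reg=0xAE
After byte 3 (0x78): reg=0x2C
After byte 4 (0x25): reg=0x3F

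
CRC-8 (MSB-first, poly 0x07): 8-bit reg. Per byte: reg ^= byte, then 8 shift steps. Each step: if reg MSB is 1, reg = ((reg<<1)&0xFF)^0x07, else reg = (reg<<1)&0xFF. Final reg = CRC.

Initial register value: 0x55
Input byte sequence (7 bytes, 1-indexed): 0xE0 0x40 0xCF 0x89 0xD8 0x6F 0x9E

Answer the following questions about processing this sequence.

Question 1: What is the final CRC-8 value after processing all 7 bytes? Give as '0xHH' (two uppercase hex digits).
After byte 1 (0xE0): reg=0x02
After byte 2 (0x40): reg=0xC9
After byte 3 (0xCF): reg=0x12
After byte 4 (0x89): reg=0xC8
After byte 5 (0xD8): reg=0x70
After byte 6 (0x6F): reg=0x5D
After byte 7 (0x9E): reg=0x47

Answer: 0x47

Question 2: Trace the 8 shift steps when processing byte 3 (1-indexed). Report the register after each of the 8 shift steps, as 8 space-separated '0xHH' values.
After byte 1 (0xE0): reg=0x02
After byte 2 (0x40): reg=0xC9
Register before byte 3: 0xC9
After XOR with byte 0xCF: 0x06

Answer: 0x0C 0x18 0x30 0x60 0xC0 0x87 0x09 0x12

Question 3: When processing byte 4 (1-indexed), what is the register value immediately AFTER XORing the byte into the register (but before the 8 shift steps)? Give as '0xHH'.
Register before byte 4: 0x12
Byte 4: 0x89
0x12 XOR 0x89 = 0x9B

Answer: 0x9B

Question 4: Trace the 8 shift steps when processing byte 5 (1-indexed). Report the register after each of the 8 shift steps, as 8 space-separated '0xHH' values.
After byte 1 (0xE0): reg=0x02
After byte 2 (0x40): reg=0xC9
After byte 3 (0xCF): reg=0x12
After byte 4 (0x89): reg=0xC8
Register before byte 5: 0xC8
After XOR with byte 0xD8: 0x10

Answer: 0x20 0x40 0x80 0x07 0x0E 0x1C 0x38 0x70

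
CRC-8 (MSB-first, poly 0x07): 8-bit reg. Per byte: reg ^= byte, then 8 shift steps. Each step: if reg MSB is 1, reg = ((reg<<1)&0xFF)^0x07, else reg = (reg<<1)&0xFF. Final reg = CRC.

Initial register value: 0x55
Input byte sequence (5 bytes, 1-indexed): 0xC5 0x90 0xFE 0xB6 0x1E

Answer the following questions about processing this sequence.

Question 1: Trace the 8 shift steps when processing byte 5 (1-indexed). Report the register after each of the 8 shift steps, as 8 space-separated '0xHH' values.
After byte 1 (0xC5): reg=0xF9
After byte 2 (0x90): reg=0x18
After byte 3 (0xFE): reg=0xBC
After byte 4 (0xB6): reg=0x36
Register before byte 5: 0x36
After XOR with byte 0x1E: 0x28

Answer: 0x50 0xA0 0x47 0x8E 0x1B 0x36 0x6C 0xD8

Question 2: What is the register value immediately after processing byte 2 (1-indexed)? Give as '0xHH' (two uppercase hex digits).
Answer: 0x18

Derivation:
After byte 1 (0xC5): reg=0xF9
After byte 2 (0x90): reg=0x18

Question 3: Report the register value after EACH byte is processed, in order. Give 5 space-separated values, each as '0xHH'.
0xF9 0x18 0xBC 0x36 0xD8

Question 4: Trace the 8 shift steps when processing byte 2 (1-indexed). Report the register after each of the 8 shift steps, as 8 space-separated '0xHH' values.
After byte 1 (0xC5): reg=0xF9
Register before byte 2: 0xF9
After XOR with byte 0x90: 0x69

Answer: 0xD2 0xA3 0x41 0x82 0x03 0x06 0x0C 0x18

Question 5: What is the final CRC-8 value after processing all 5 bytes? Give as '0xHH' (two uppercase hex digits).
After byte 1 (0xC5): reg=0xF9
After byte 2 (0x90): reg=0x18
After byte 3 (0xFE): reg=0xBC
After byte 4 (0xB6): reg=0x36
After byte 5 (0x1E): reg=0xD8

Answer: 0xD8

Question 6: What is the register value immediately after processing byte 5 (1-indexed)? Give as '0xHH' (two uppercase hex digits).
After byte 1 (0xC5): reg=0xF9
After byte 2 (0x90): reg=0x18
After byte 3 (0xFE): reg=0xBC
After byte 4 (0xB6): reg=0x36
After byte 5 (0x1E): reg=0xD8

Answer: 0xD8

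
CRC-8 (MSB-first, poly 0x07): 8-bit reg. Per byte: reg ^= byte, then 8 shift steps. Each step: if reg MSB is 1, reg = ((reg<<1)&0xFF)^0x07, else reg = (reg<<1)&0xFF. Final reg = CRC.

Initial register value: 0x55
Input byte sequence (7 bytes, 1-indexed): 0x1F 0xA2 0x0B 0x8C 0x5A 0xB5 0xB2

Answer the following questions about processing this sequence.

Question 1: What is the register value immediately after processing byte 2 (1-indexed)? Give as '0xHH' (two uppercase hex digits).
After byte 1 (0x1F): reg=0xF1
After byte 2 (0xA2): reg=0xBE

Answer: 0xBE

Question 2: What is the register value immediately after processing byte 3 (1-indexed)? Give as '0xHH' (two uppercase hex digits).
After byte 1 (0x1F): reg=0xF1
After byte 2 (0xA2): reg=0xBE
After byte 3 (0x0B): reg=0x02

Answer: 0x02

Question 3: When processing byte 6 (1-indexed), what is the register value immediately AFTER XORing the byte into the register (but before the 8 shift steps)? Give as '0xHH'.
Register before byte 6: 0xE1
Byte 6: 0xB5
0xE1 XOR 0xB5 = 0x54

Answer: 0x54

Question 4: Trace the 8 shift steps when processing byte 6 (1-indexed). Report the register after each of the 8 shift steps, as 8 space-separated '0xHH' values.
After byte 1 (0x1F): reg=0xF1
After byte 2 (0xA2): reg=0xBE
After byte 3 (0x0B): reg=0x02
After byte 4 (0x8C): reg=0xA3
After byte 5 (0x5A): reg=0xE1
Register before byte 6: 0xE1
After XOR with byte 0xB5: 0x54

Answer: 0xA8 0x57 0xAE 0x5B 0xB6 0x6B 0xD6 0xAB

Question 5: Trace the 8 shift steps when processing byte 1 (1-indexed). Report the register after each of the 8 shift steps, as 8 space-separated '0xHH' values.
Register before byte 1: 0x55
After XOR with byte 0x1F: 0x4A

Answer: 0x94 0x2F 0x5E 0xBC 0x7F 0xFE 0xFB 0xF1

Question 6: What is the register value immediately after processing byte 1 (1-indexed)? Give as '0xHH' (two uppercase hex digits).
After byte 1 (0x1F): reg=0xF1

Answer: 0xF1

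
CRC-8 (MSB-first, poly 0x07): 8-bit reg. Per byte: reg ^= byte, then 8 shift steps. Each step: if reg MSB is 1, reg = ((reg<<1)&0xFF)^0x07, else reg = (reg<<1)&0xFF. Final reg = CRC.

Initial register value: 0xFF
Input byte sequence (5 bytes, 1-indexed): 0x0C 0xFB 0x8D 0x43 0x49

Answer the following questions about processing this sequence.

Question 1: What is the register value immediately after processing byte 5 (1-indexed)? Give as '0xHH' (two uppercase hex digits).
After byte 1 (0x0C): reg=0xD7
After byte 2 (0xFB): reg=0xC4
After byte 3 (0x8D): reg=0xF8
After byte 4 (0x43): reg=0x28
After byte 5 (0x49): reg=0x20

Answer: 0x20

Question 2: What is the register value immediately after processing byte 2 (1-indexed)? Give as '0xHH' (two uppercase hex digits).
Answer: 0xC4

Derivation:
After byte 1 (0x0C): reg=0xD7
After byte 2 (0xFB): reg=0xC4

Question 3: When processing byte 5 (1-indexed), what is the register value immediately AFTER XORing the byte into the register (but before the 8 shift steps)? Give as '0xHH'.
Register before byte 5: 0x28
Byte 5: 0x49
0x28 XOR 0x49 = 0x61

Answer: 0x61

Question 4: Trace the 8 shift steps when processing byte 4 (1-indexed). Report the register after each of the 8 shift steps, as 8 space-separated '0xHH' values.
After byte 1 (0x0C): reg=0xD7
After byte 2 (0xFB): reg=0xC4
After byte 3 (0x8D): reg=0xF8
Register before byte 4: 0xF8
After XOR with byte 0x43: 0xBB

Answer: 0x71 0xE2 0xC3 0x81 0x05 0x0A 0x14 0x28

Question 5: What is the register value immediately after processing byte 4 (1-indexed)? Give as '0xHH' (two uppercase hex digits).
After byte 1 (0x0C): reg=0xD7
After byte 2 (0xFB): reg=0xC4
After byte 3 (0x8D): reg=0xF8
After byte 4 (0x43): reg=0x28

Answer: 0x28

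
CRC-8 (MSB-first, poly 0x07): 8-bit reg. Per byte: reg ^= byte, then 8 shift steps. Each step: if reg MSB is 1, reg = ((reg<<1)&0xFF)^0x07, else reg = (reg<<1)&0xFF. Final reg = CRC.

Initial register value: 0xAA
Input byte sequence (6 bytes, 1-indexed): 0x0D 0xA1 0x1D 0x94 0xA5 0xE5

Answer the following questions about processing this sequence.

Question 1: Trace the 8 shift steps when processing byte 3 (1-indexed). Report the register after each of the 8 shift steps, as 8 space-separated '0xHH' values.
After byte 1 (0x0D): reg=0x7C
After byte 2 (0xA1): reg=0x1D
Register before byte 3: 0x1D
After XOR with byte 0x1D: 0x00

Answer: 0x00 0x00 0x00 0x00 0x00 0x00 0x00 0x00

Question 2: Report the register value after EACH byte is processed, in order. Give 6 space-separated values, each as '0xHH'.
0x7C 0x1D 0x00 0xE5 0xC7 0xEE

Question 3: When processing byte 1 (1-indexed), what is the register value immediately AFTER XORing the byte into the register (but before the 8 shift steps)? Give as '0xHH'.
Answer: 0xA7

Derivation:
Register before byte 1: 0xAA
Byte 1: 0x0D
0xAA XOR 0x0D = 0xA7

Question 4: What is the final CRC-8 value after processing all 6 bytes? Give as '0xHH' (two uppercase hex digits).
After byte 1 (0x0D): reg=0x7C
After byte 2 (0xA1): reg=0x1D
After byte 3 (0x1D): reg=0x00
After byte 4 (0x94): reg=0xE5
After byte 5 (0xA5): reg=0xC7
After byte 6 (0xE5): reg=0xEE

Answer: 0xEE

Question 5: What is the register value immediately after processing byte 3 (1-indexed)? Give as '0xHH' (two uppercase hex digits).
Answer: 0x00

Derivation:
After byte 1 (0x0D): reg=0x7C
After byte 2 (0xA1): reg=0x1D
After byte 3 (0x1D): reg=0x00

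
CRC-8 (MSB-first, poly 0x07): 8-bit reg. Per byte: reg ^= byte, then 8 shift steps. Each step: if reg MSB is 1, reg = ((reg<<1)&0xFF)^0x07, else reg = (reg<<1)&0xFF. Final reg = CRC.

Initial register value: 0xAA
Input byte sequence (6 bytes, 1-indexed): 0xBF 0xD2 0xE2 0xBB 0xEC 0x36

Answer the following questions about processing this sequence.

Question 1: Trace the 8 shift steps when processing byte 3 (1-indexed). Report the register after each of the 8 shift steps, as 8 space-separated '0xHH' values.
After byte 1 (0xBF): reg=0x6B
After byte 2 (0xD2): reg=0x26
Register before byte 3: 0x26
After XOR with byte 0xE2: 0xC4

Answer: 0x8F 0x19 0x32 0x64 0xC8 0x97 0x29 0x52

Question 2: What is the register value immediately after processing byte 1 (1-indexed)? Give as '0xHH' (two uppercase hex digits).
Answer: 0x6B

Derivation:
After byte 1 (0xBF): reg=0x6B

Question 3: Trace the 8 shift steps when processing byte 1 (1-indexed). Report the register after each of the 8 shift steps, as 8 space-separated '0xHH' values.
Answer: 0x2A 0x54 0xA8 0x57 0xAE 0x5B 0xB6 0x6B

Derivation:
Register before byte 1: 0xAA
After XOR with byte 0xBF: 0x15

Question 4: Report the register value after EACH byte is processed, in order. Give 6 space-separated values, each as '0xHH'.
0x6B 0x26 0x52 0x91 0x74 0xC9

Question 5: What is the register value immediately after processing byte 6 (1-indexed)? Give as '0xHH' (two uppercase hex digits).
After byte 1 (0xBF): reg=0x6B
After byte 2 (0xD2): reg=0x26
After byte 3 (0xE2): reg=0x52
After byte 4 (0xBB): reg=0x91
After byte 5 (0xEC): reg=0x74
After byte 6 (0x36): reg=0xC9

Answer: 0xC9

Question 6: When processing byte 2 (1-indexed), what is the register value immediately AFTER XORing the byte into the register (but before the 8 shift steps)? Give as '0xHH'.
Answer: 0xB9

Derivation:
Register before byte 2: 0x6B
Byte 2: 0xD2
0x6B XOR 0xD2 = 0xB9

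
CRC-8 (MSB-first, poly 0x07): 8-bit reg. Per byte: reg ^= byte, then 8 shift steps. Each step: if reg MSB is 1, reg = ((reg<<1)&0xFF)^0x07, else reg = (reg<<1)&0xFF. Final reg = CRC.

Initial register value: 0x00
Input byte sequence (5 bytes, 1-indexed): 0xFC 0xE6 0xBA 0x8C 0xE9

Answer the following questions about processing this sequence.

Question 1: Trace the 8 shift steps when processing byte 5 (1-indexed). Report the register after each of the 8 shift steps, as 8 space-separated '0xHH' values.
Answer: 0xA5 0x4D 0x9A 0x33 0x66 0xCC 0x9F 0x39

Derivation:
After byte 1 (0xFC): reg=0xFA
After byte 2 (0xE6): reg=0x54
After byte 3 (0xBA): reg=0x84
After byte 4 (0x8C): reg=0x38
Register before byte 5: 0x38
After XOR with byte 0xE9: 0xD1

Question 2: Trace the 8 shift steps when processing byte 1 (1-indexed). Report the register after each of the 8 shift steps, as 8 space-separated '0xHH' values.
Answer: 0xFF 0xF9 0xF5 0xED 0xDD 0xBD 0x7D 0xFA

Derivation:
Register before byte 1: 0x00
After XOR with byte 0xFC: 0xFC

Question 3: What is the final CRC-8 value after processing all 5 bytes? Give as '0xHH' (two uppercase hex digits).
After byte 1 (0xFC): reg=0xFA
After byte 2 (0xE6): reg=0x54
After byte 3 (0xBA): reg=0x84
After byte 4 (0x8C): reg=0x38
After byte 5 (0xE9): reg=0x39

Answer: 0x39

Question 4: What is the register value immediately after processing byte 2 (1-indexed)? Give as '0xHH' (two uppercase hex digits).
Answer: 0x54

Derivation:
After byte 1 (0xFC): reg=0xFA
After byte 2 (0xE6): reg=0x54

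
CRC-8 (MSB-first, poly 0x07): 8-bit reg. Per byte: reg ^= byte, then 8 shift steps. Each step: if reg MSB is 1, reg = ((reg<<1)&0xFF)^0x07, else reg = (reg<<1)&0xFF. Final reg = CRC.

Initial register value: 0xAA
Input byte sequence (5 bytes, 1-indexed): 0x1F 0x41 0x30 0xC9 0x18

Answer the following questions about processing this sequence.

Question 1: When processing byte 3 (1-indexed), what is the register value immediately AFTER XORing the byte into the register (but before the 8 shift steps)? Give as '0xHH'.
Register before byte 3: 0xCE
Byte 3: 0x30
0xCE XOR 0x30 = 0xFE

Answer: 0xFE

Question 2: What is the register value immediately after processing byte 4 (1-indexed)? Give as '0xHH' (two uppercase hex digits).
After byte 1 (0x1F): reg=0x02
After byte 2 (0x41): reg=0xCE
After byte 3 (0x30): reg=0xF4
After byte 4 (0xC9): reg=0xB3

Answer: 0xB3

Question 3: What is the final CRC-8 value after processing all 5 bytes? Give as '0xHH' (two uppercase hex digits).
After byte 1 (0x1F): reg=0x02
After byte 2 (0x41): reg=0xCE
After byte 3 (0x30): reg=0xF4
After byte 4 (0xC9): reg=0xB3
After byte 5 (0x18): reg=0x58

Answer: 0x58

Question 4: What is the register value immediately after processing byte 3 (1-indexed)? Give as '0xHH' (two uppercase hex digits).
After byte 1 (0x1F): reg=0x02
After byte 2 (0x41): reg=0xCE
After byte 3 (0x30): reg=0xF4

Answer: 0xF4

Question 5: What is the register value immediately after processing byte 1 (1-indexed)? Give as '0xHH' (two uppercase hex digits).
After byte 1 (0x1F): reg=0x02

Answer: 0x02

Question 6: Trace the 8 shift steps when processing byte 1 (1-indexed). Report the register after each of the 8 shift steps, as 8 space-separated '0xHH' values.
Answer: 0x6D 0xDA 0xB3 0x61 0xC2 0x83 0x01 0x02

Derivation:
Register before byte 1: 0xAA
After XOR with byte 0x1F: 0xB5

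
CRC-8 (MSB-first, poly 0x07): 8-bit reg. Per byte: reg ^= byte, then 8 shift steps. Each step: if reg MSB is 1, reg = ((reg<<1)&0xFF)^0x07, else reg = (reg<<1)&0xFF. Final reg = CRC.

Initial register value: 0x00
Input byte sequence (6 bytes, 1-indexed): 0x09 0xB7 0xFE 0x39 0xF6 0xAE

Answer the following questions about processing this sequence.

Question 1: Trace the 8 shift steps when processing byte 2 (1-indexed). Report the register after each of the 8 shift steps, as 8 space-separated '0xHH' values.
After byte 1 (0x09): reg=0x3F
Register before byte 2: 0x3F
After XOR with byte 0xB7: 0x88

Answer: 0x17 0x2E 0x5C 0xB8 0x77 0xEE 0xDB 0xB1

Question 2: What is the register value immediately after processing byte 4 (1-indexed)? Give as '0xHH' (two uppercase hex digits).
Answer: 0x37

Derivation:
After byte 1 (0x09): reg=0x3F
After byte 2 (0xB7): reg=0xB1
After byte 3 (0xFE): reg=0xEA
After byte 4 (0x39): reg=0x37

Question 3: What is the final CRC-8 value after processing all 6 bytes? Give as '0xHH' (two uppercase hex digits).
After byte 1 (0x09): reg=0x3F
After byte 2 (0xB7): reg=0xB1
After byte 3 (0xFE): reg=0xEA
After byte 4 (0x39): reg=0x37
After byte 5 (0xF6): reg=0x49
After byte 6 (0xAE): reg=0xBB

Answer: 0xBB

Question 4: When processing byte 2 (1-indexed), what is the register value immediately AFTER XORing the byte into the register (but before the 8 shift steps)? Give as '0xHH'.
Answer: 0x88

Derivation:
Register before byte 2: 0x3F
Byte 2: 0xB7
0x3F XOR 0xB7 = 0x88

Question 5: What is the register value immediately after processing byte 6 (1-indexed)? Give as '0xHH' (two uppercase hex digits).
After byte 1 (0x09): reg=0x3F
After byte 2 (0xB7): reg=0xB1
After byte 3 (0xFE): reg=0xEA
After byte 4 (0x39): reg=0x37
After byte 5 (0xF6): reg=0x49
After byte 6 (0xAE): reg=0xBB

Answer: 0xBB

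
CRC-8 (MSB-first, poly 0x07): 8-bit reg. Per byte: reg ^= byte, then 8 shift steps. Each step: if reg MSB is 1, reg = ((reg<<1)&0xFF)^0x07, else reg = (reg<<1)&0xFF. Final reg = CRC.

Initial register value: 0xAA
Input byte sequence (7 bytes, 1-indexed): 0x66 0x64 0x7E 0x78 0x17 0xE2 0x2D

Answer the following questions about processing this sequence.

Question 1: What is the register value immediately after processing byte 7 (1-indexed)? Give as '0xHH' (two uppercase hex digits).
After byte 1 (0x66): reg=0x6A
After byte 2 (0x64): reg=0x2A
After byte 3 (0x7E): reg=0xAB
After byte 4 (0x78): reg=0x37
After byte 5 (0x17): reg=0xE0
After byte 6 (0xE2): reg=0x0E
After byte 7 (0x2D): reg=0xE9

Answer: 0xE9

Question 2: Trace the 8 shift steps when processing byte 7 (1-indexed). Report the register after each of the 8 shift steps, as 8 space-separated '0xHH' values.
After byte 1 (0x66): reg=0x6A
After byte 2 (0x64): reg=0x2A
After byte 3 (0x7E): reg=0xAB
After byte 4 (0x78): reg=0x37
After byte 5 (0x17): reg=0xE0
After byte 6 (0xE2): reg=0x0E
Register before byte 7: 0x0E
After XOR with byte 0x2D: 0x23

Answer: 0x46 0x8C 0x1F 0x3E 0x7C 0xF8 0xF7 0xE9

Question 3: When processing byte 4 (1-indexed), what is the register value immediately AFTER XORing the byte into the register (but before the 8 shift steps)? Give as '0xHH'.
Register before byte 4: 0xAB
Byte 4: 0x78
0xAB XOR 0x78 = 0xD3

Answer: 0xD3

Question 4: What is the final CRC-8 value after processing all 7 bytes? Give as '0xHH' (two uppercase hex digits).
Answer: 0xE9

Derivation:
After byte 1 (0x66): reg=0x6A
After byte 2 (0x64): reg=0x2A
After byte 3 (0x7E): reg=0xAB
After byte 4 (0x78): reg=0x37
After byte 5 (0x17): reg=0xE0
After byte 6 (0xE2): reg=0x0E
After byte 7 (0x2D): reg=0xE9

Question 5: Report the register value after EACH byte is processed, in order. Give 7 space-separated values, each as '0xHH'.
0x6A 0x2A 0xAB 0x37 0xE0 0x0E 0xE9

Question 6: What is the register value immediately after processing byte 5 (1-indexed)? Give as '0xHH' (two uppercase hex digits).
After byte 1 (0x66): reg=0x6A
After byte 2 (0x64): reg=0x2A
After byte 3 (0x7E): reg=0xAB
After byte 4 (0x78): reg=0x37
After byte 5 (0x17): reg=0xE0

Answer: 0xE0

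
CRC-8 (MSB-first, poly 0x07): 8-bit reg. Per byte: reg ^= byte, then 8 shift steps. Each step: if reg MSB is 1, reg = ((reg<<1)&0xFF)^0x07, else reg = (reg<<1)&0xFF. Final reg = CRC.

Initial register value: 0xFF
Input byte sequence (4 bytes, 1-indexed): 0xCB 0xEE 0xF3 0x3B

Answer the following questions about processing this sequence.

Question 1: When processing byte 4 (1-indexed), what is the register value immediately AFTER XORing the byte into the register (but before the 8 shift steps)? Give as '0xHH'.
Register before byte 4: 0x08
Byte 4: 0x3B
0x08 XOR 0x3B = 0x33

Answer: 0x33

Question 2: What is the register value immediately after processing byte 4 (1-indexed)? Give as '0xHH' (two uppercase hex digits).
Answer: 0x99

Derivation:
After byte 1 (0xCB): reg=0x8C
After byte 2 (0xEE): reg=0x29
After byte 3 (0xF3): reg=0x08
After byte 4 (0x3B): reg=0x99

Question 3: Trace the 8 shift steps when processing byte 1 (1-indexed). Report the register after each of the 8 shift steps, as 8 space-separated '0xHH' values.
Register before byte 1: 0xFF
After XOR with byte 0xCB: 0x34

Answer: 0x68 0xD0 0xA7 0x49 0x92 0x23 0x46 0x8C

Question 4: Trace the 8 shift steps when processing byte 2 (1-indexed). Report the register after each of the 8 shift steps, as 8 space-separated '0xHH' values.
After byte 1 (0xCB): reg=0x8C
Register before byte 2: 0x8C
After XOR with byte 0xEE: 0x62

Answer: 0xC4 0x8F 0x19 0x32 0x64 0xC8 0x97 0x29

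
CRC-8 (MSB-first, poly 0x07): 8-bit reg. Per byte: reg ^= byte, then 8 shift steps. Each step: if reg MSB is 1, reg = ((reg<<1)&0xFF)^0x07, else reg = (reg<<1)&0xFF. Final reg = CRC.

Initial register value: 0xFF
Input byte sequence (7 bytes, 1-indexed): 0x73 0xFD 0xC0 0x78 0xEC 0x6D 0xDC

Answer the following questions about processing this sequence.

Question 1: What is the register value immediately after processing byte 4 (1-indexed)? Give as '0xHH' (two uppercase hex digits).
After byte 1 (0x73): reg=0xAD
After byte 2 (0xFD): reg=0xB7
After byte 3 (0xC0): reg=0x42
After byte 4 (0x78): reg=0xA6

Answer: 0xA6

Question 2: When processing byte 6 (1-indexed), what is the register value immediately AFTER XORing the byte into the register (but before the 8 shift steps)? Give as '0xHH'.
Register before byte 6: 0xF1
Byte 6: 0x6D
0xF1 XOR 0x6D = 0x9C

Answer: 0x9C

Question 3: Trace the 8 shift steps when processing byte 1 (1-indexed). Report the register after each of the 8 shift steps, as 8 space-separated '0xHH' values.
Register before byte 1: 0xFF
After XOR with byte 0x73: 0x8C

Answer: 0x1F 0x3E 0x7C 0xF8 0xF7 0xE9 0xD5 0xAD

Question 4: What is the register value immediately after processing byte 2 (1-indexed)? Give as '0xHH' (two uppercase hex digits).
Answer: 0xB7

Derivation:
After byte 1 (0x73): reg=0xAD
After byte 2 (0xFD): reg=0xB7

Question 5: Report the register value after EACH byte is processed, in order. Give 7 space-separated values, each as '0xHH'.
0xAD 0xB7 0x42 0xA6 0xF1 0xDD 0x07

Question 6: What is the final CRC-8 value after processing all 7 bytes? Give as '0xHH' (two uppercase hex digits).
Answer: 0x07

Derivation:
After byte 1 (0x73): reg=0xAD
After byte 2 (0xFD): reg=0xB7
After byte 3 (0xC0): reg=0x42
After byte 4 (0x78): reg=0xA6
After byte 5 (0xEC): reg=0xF1
After byte 6 (0x6D): reg=0xDD
After byte 7 (0xDC): reg=0x07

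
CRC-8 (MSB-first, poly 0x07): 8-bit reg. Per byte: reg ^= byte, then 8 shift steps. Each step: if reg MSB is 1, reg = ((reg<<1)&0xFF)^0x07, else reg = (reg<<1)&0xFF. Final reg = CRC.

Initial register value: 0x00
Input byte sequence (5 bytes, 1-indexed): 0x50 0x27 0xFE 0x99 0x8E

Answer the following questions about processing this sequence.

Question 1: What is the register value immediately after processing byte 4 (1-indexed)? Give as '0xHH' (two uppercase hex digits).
Answer: 0xAD

Derivation:
After byte 1 (0x50): reg=0xB7
After byte 2 (0x27): reg=0xF9
After byte 3 (0xFE): reg=0x15
After byte 4 (0x99): reg=0xAD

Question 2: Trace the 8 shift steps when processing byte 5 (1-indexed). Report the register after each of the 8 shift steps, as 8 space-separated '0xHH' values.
Answer: 0x46 0x8C 0x1F 0x3E 0x7C 0xF8 0xF7 0xE9

Derivation:
After byte 1 (0x50): reg=0xB7
After byte 2 (0x27): reg=0xF9
After byte 3 (0xFE): reg=0x15
After byte 4 (0x99): reg=0xAD
Register before byte 5: 0xAD
After XOR with byte 0x8E: 0x23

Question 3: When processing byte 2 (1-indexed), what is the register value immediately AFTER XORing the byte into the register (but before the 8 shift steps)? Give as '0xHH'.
Answer: 0x90

Derivation:
Register before byte 2: 0xB7
Byte 2: 0x27
0xB7 XOR 0x27 = 0x90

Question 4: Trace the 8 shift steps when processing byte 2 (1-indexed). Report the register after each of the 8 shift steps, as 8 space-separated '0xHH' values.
Answer: 0x27 0x4E 0x9C 0x3F 0x7E 0xFC 0xFF 0xF9

Derivation:
After byte 1 (0x50): reg=0xB7
Register before byte 2: 0xB7
After XOR with byte 0x27: 0x90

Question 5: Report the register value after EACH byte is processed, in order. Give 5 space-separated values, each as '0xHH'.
0xB7 0xF9 0x15 0xAD 0xE9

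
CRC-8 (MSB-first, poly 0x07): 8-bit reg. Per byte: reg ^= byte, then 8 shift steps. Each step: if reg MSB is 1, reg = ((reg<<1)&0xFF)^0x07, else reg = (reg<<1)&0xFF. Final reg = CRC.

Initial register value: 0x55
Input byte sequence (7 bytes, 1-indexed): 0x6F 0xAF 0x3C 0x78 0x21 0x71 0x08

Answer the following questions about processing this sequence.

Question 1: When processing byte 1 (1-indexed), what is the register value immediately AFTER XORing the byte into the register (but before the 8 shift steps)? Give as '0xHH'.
Register before byte 1: 0x55
Byte 1: 0x6F
0x55 XOR 0x6F = 0x3A

Answer: 0x3A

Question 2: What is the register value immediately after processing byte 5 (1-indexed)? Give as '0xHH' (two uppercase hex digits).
Answer: 0x50

Derivation:
After byte 1 (0x6F): reg=0xA6
After byte 2 (0xAF): reg=0x3F
After byte 3 (0x3C): reg=0x09
After byte 4 (0x78): reg=0x50
After byte 5 (0x21): reg=0x50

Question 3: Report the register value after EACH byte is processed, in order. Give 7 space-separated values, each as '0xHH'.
0xA6 0x3F 0x09 0x50 0x50 0xE7 0x83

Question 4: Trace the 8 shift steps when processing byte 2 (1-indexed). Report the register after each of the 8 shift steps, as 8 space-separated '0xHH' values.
Answer: 0x12 0x24 0x48 0x90 0x27 0x4E 0x9C 0x3F

Derivation:
After byte 1 (0x6F): reg=0xA6
Register before byte 2: 0xA6
After XOR with byte 0xAF: 0x09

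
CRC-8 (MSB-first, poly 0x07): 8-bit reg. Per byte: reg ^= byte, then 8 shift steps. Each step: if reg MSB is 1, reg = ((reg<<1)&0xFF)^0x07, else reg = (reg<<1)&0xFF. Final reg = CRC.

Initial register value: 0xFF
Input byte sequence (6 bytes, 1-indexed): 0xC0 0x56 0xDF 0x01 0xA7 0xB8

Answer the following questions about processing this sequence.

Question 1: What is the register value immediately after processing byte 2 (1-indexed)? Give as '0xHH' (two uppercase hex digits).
After byte 1 (0xC0): reg=0xBD
After byte 2 (0x56): reg=0x9F

Answer: 0x9F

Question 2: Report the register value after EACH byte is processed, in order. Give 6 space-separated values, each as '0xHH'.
0xBD 0x9F 0xC7 0x5C 0xEF 0xA2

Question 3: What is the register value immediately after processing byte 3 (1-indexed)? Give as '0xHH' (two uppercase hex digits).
Answer: 0xC7

Derivation:
After byte 1 (0xC0): reg=0xBD
After byte 2 (0x56): reg=0x9F
After byte 3 (0xDF): reg=0xC7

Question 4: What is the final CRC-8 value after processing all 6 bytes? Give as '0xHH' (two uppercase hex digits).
After byte 1 (0xC0): reg=0xBD
After byte 2 (0x56): reg=0x9F
After byte 3 (0xDF): reg=0xC7
After byte 4 (0x01): reg=0x5C
After byte 5 (0xA7): reg=0xEF
After byte 6 (0xB8): reg=0xA2

Answer: 0xA2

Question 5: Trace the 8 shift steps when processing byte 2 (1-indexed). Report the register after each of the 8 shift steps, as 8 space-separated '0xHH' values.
Answer: 0xD1 0xA5 0x4D 0x9A 0x33 0x66 0xCC 0x9F

Derivation:
After byte 1 (0xC0): reg=0xBD
Register before byte 2: 0xBD
After XOR with byte 0x56: 0xEB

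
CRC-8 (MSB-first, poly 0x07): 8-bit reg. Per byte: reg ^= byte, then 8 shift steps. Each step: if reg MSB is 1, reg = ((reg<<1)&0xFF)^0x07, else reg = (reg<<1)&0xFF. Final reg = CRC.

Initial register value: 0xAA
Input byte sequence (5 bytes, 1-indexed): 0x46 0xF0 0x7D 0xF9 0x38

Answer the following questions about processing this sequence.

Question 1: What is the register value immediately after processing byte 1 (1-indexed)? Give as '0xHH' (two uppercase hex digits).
Answer: 0x8A

Derivation:
After byte 1 (0x46): reg=0x8A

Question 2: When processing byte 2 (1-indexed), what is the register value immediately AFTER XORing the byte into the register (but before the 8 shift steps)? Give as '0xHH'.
Answer: 0x7A

Derivation:
Register before byte 2: 0x8A
Byte 2: 0xF0
0x8A XOR 0xF0 = 0x7A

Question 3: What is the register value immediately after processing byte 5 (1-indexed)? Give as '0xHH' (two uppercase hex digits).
After byte 1 (0x46): reg=0x8A
After byte 2 (0xF0): reg=0x61
After byte 3 (0x7D): reg=0x54
After byte 4 (0xF9): reg=0x4A
After byte 5 (0x38): reg=0x59

Answer: 0x59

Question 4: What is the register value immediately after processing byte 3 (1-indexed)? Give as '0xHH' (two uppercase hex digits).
After byte 1 (0x46): reg=0x8A
After byte 2 (0xF0): reg=0x61
After byte 3 (0x7D): reg=0x54

Answer: 0x54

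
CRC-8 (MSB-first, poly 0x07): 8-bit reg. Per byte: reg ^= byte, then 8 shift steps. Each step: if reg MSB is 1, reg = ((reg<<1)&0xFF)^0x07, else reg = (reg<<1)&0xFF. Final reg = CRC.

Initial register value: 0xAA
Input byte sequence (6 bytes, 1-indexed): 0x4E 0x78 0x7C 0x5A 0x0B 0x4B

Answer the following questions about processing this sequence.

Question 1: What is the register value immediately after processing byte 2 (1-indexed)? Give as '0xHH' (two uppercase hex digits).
Answer: 0x78

Derivation:
After byte 1 (0x4E): reg=0xB2
After byte 2 (0x78): reg=0x78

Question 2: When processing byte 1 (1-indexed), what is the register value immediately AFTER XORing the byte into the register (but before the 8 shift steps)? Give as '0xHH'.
Answer: 0xE4

Derivation:
Register before byte 1: 0xAA
Byte 1: 0x4E
0xAA XOR 0x4E = 0xE4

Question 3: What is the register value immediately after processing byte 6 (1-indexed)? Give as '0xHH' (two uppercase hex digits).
After byte 1 (0x4E): reg=0xB2
After byte 2 (0x78): reg=0x78
After byte 3 (0x7C): reg=0x1C
After byte 4 (0x5A): reg=0xD5
After byte 5 (0x0B): reg=0x14
After byte 6 (0x4B): reg=0x9A

Answer: 0x9A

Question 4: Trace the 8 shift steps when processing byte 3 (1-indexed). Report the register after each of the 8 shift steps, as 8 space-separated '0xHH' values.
After byte 1 (0x4E): reg=0xB2
After byte 2 (0x78): reg=0x78
Register before byte 3: 0x78
After XOR with byte 0x7C: 0x04

Answer: 0x08 0x10 0x20 0x40 0x80 0x07 0x0E 0x1C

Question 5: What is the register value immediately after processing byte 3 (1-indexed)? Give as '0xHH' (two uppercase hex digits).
Answer: 0x1C

Derivation:
After byte 1 (0x4E): reg=0xB2
After byte 2 (0x78): reg=0x78
After byte 3 (0x7C): reg=0x1C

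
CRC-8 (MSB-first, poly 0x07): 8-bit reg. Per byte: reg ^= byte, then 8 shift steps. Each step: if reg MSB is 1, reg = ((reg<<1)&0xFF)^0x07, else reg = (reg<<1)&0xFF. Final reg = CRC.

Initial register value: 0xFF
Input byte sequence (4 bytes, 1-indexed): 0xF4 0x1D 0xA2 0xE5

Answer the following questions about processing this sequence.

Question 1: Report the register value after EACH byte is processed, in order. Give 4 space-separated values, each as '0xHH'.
0x31 0xC4 0x35 0x3E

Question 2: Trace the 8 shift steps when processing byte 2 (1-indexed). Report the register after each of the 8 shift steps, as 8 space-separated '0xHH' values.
Answer: 0x58 0xB0 0x67 0xCE 0x9B 0x31 0x62 0xC4

Derivation:
After byte 1 (0xF4): reg=0x31
Register before byte 2: 0x31
After XOR with byte 0x1D: 0x2C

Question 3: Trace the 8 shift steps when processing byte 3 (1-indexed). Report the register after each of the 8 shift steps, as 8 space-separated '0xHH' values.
Answer: 0xCC 0x9F 0x39 0x72 0xE4 0xCF 0x99 0x35

Derivation:
After byte 1 (0xF4): reg=0x31
After byte 2 (0x1D): reg=0xC4
Register before byte 3: 0xC4
After XOR with byte 0xA2: 0x66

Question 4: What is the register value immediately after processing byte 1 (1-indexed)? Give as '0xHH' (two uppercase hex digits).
Answer: 0x31

Derivation:
After byte 1 (0xF4): reg=0x31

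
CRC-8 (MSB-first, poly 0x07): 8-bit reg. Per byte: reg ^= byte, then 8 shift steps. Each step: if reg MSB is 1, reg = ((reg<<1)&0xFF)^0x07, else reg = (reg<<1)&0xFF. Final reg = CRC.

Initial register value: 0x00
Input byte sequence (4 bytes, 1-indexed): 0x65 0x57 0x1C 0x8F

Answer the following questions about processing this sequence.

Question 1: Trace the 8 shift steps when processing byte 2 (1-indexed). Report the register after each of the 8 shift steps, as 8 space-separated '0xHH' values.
After byte 1 (0x65): reg=0x3C
Register before byte 2: 0x3C
After XOR with byte 0x57: 0x6B

Answer: 0xD6 0xAB 0x51 0xA2 0x43 0x86 0x0B 0x16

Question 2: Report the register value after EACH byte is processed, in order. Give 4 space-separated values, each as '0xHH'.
0x3C 0x16 0x36 0x26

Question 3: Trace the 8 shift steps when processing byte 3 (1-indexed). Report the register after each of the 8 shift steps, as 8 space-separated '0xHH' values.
After byte 1 (0x65): reg=0x3C
After byte 2 (0x57): reg=0x16
Register before byte 3: 0x16
After XOR with byte 0x1C: 0x0A

Answer: 0x14 0x28 0x50 0xA0 0x47 0x8E 0x1B 0x36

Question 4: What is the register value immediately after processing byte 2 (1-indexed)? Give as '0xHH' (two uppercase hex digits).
After byte 1 (0x65): reg=0x3C
After byte 2 (0x57): reg=0x16

Answer: 0x16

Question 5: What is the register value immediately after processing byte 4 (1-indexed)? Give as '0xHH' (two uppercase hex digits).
Answer: 0x26

Derivation:
After byte 1 (0x65): reg=0x3C
After byte 2 (0x57): reg=0x16
After byte 3 (0x1C): reg=0x36
After byte 4 (0x8F): reg=0x26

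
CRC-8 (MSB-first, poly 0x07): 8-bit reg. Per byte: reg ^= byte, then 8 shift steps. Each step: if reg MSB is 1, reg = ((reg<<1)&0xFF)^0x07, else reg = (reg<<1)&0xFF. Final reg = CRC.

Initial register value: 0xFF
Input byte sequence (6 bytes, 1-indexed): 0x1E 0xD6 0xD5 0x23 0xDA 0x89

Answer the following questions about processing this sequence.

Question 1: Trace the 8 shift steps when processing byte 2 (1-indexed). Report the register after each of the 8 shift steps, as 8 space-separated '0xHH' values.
Answer: 0xFE 0xFB 0xF1 0xE5 0xCD 0x9D 0x3D 0x7A

Derivation:
After byte 1 (0x1E): reg=0xA9
Register before byte 2: 0xA9
After XOR with byte 0xD6: 0x7F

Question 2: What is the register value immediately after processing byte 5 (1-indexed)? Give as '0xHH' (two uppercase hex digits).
Answer: 0x96

Derivation:
After byte 1 (0x1E): reg=0xA9
After byte 2 (0xD6): reg=0x7A
After byte 3 (0xD5): reg=0x44
After byte 4 (0x23): reg=0x32
After byte 5 (0xDA): reg=0x96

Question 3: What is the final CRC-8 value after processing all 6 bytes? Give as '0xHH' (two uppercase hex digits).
After byte 1 (0x1E): reg=0xA9
After byte 2 (0xD6): reg=0x7A
After byte 3 (0xD5): reg=0x44
After byte 4 (0x23): reg=0x32
After byte 5 (0xDA): reg=0x96
After byte 6 (0x89): reg=0x5D

Answer: 0x5D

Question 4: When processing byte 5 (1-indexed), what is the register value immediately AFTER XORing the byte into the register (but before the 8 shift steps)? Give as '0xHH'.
Answer: 0xE8

Derivation:
Register before byte 5: 0x32
Byte 5: 0xDA
0x32 XOR 0xDA = 0xE8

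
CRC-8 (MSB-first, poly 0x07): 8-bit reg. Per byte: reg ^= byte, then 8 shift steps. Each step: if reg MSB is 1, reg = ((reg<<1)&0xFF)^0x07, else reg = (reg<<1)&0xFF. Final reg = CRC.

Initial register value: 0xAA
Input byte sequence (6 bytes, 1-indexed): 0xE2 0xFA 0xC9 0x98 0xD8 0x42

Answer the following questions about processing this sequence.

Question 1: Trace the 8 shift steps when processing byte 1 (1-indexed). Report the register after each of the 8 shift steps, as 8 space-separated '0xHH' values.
Answer: 0x90 0x27 0x4E 0x9C 0x3F 0x7E 0xFC 0xFF

Derivation:
Register before byte 1: 0xAA
After XOR with byte 0xE2: 0x48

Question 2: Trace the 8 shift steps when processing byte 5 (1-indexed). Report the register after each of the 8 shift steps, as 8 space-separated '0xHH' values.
Answer: 0x15 0x2A 0x54 0xA8 0x57 0xAE 0x5B 0xB6

Derivation:
After byte 1 (0xE2): reg=0xFF
After byte 2 (0xFA): reg=0x1B
After byte 3 (0xC9): reg=0x30
After byte 4 (0x98): reg=0x51
Register before byte 5: 0x51
After XOR with byte 0xD8: 0x89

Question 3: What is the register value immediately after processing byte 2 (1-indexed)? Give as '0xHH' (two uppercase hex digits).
After byte 1 (0xE2): reg=0xFF
After byte 2 (0xFA): reg=0x1B

Answer: 0x1B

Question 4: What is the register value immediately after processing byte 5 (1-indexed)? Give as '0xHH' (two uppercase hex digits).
After byte 1 (0xE2): reg=0xFF
After byte 2 (0xFA): reg=0x1B
After byte 3 (0xC9): reg=0x30
After byte 4 (0x98): reg=0x51
After byte 5 (0xD8): reg=0xB6

Answer: 0xB6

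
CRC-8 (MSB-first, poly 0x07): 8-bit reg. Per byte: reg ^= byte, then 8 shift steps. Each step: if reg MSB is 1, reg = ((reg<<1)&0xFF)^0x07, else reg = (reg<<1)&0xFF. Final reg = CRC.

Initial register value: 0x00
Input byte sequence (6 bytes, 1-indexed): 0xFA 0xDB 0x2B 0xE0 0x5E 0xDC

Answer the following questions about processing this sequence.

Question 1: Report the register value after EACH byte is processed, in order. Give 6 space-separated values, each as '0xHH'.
0xE8 0x99 0x17 0xCB 0xE2 0xBA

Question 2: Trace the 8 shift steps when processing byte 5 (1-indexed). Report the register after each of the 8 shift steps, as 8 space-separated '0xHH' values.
Answer: 0x2D 0x5A 0xB4 0x6F 0xDE 0xBB 0x71 0xE2

Derivation:
After byte 1 (0xFA): reg=0xE8
After byte 2 (0xDB): reg=0x99
After byte 3 (0x2B): reg=0x17
After byte 4 (0xE0): reg=0xCB
Register before byte 5: 0xCB
After XOR with byte 0x5E: 0x95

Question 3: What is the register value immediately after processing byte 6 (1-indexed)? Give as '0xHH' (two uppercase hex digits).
Answer: 0xBA

Derivation:
After byte 1 (0xFA): reg=0xE8
After byte 2 (0xDB): reg=0x99
After byte 3 (0x2B): reg=0x17
After byte 4 (0xE0): reg=0xCB
After byte 5 (0x5E): reg=0xE2
After byte 6 (0xDC): reg=0xBA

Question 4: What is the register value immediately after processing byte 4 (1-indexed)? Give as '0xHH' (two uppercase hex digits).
Answer: 0xCB

Derivation:
After byte 1 (0xFA): reg=0xE8
After byte 2 (0xDB): reg=0x99
After byte 3 (0x2B): reg=0x17
After byte 4 (0xE0): reg=0xCB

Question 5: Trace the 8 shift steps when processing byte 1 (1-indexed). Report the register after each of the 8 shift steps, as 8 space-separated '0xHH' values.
Register before byte 1: 0x00
After XOR with byte 0xFA: 0xFA

Answer: 0xF3 0xE1 0xC5 0x8D 0x1D 0x3A 0x74 0xE8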